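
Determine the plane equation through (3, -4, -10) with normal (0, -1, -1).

The plane through P with normal n = (a, b, c) satisfies n·(r - P) = 0,
i.e. ax + by + cz = a·x₀ + b·y₀ + c·z₀.
d = 0·3 + (-1)·(-4) + (-1)·(-10)
  = 0 + 4 + 10
  = 14
Equation: -y - z = 14

-y - z = 14


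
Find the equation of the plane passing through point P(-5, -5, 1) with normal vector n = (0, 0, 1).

The plane through P with normal n = (a, b, c) satisfies n·(r - P) = 0,
i.e. ax + by + cz = a·x₀ + b·y₀ + c·z₀.
d = 0·(-5) + 0·(-5) + 1·1
  = 0 + 0 + 1
  = 1
Equation: z = 1

z = 1


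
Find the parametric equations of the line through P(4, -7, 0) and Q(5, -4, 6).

Direction vector d = Q - P = (5 - 4, -4 + 7, 6 + 0) = (1, 3, 6)
Parametric form r = P + t·d:
x = 4 + t, y = -7 + 3t, z = 0 + 6t

x = 4 + t, y = -7 + 3t, z = 0 + 6t


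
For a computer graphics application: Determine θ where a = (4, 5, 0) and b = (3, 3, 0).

a·b = 4·3 + 5·3 + 0·0 = 12 + 15 + 0 = 27
|a| = √(4² + 5² + 0²) = √41 ≈ 6.403
|b| = √(3² + 3² + 0²) = √18 ≈ 4.243
cos θ = (a·b)/(|a||b|) = 27/(6.403·4.243) ≈ 0.9939
θ = arccos(0.9939) ≈ 6.34°

6.34°


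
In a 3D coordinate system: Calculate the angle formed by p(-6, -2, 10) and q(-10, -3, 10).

p·q = (-6)·(-10) + (-2)·(-3) + 10·10 = 60 + 6 + 100 = 166
|p| = √((-6)² + (-2)² + 10²) = √140 ≈ 11.83
|q| = √((-10)² + (-3)² + 10²) = √209 ≈ 14.46
cos θ = (p·q)/(|p||q|) = 166/(11.83·14.46) ≈ 0.9704
θ = arccos(0.9704) ≈ 13.96°

13.96°


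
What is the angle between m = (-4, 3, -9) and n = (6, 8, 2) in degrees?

m·n = (-4)·6 + 3·8 + (-9)·2 = -24 + 24 - 18 = -18
|m| = √((-4)² + 3² + (-9)²) = √106 ≈ 10.3
|n| = √(6² + 8² + 2²) = √104 ≈ 10.2
cos θ = (m·n)/(|m||n|) = -18/(10.3·10.2) ≈ -0.1714
θ = arccos(-0.1714) ≈ 99.87°

99.87°


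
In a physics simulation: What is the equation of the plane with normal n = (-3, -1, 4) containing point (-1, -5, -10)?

The plane through P with normal n = (a, b, c) satisfies n·(r - P) = 0,
i.e. ax + by + cz = a·x₀ + b·y₀ + c·z₀.
d = (-3)·(-1) + (-1)·(-5) + 4·(-10)
  = 3 + 5 - 40
  = -32
Equation: -3x - y + 4z = -32

-3x - y + 4z = -32


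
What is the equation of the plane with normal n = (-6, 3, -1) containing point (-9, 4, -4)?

The plane through P with normal n = (a, b, c) satisfies n·(r - P) = 0,
i.e. ax + by + cz = a·x₀ + b·y₀ + c·z₀.
d = (-6)·(-9) + 3·4 + (-1)·(-4)
  = 54 + 12 + 4
  = 70
Equation: -6x + 3y - z = 70

-6x + 3y - z = 70


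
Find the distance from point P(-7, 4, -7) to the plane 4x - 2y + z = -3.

distance = |a·x₀ + b·y₀ + c·z₀ - d| / √(a² + b² + c²)
  = |4·(-7) + (-2)·4 + 1·(-7) - (-3)| / √(4² + (-2)² + 1²)
  = |-28 - 8 - 7 + 3| / √(16 + 4 + 1)
  = |-40| / √21
  = 40 / 4.583
  ≈ 8.729

8.729


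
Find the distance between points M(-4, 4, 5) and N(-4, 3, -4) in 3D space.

d = √[(x₂-x₁)² + (y₂-y₁)² + (z₂-z₁)²]
  = √[0² + (-1)² + (-9)²]
  = √[0 + 1 + 81]
  = √82
  ≈ 9.055

9.055


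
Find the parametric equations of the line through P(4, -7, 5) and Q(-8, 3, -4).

Direction vector d = Q - P = (-8 - 4, 3 + 7, -4 - 5) = (-12, 10, -9)
Parametric form r = P + t·d:
x = 4 - 12t, y = -7 + 10t, z = 5 - 9t

x = 4 - 12t, y = -7 + 10t, z = 5 - 9t


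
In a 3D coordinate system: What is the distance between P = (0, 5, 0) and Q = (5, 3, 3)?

d = √[(x₂-x₁)² + (y₂-y₁)² + (z₂-z₁)²]
  = √[5² + (-2)² + 3²]
  = √[25 + 4 + 9]
  = √38
  ≈ 6.164

6.164


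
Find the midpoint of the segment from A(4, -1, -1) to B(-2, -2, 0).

M = ((x₁+x₂)/2, (y₁+y₂)/2, (z₁+z₂)/2)
  = ((4 - 2)/2, (-1 - 2)/2, (-1 + 0)/2)
  = (2/2, -3/2, -1/2)
  = (1, -1.5, -0.5)

(1, -1.5, -0.5)


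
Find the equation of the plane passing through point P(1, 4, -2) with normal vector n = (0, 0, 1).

The plane through P with normal n = (a, b, c) satisfies n·(r - P) = 0,
i.e. ax + by + cz = a·x₀ + b·y₀ + c·z₀.
d = 0·1 + 0·4 + 1·(-2)
  = 0 + 0 - 2
  = -2
Equation: z = -2

z = -2


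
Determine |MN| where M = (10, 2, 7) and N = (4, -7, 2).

d = √[(x₂-x₁)² + (y₂-y₁)² + (z₂-z₁)²]
  = √[(-6)² + (-9)² + (-5)²]
  = √[36 + 81 + 25]
  = √142
  ≈ 11.92

11.92


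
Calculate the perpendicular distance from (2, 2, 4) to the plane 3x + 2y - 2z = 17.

distance = |a·x₀ + b·y₀ + c·z₀ - d| / √(a² + b² + c²)
  = |3·2 + 2·2 + (-2)·4 - 17| / √(3² + 2² + (-2)²)
  = |6 + 4 - 8 - 17| / √(9 + 4 + 4)
  = |-15| / √17
  = 15 / 4.123
  ≈ 3.638

3.638


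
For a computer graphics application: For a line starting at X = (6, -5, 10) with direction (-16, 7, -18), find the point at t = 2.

P(t) = X + t·d
  = (6 + (-16)·2, -5 + 7·2, 10 + (-18)·2)
  = (6 - 32, -5 + 14, 10 - 36)
  = (-26, 9, -26)

(-26, 9, -26)


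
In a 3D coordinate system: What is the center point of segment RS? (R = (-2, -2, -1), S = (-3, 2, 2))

M = ((x₁+x₂)/2, (y₁+y₂)/2, (z₁+z₂)/2)
  = ((-2 - 3)/2, (-2 + 2)/2, (-1 + 2)/2)
  = (-5/2, 0/2, 1/2)
  = (-2.5, 0, 0.5)

(-2.5, 0, 0.5)


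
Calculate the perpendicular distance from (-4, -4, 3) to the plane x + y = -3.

distance = |a·x₀ + b·y₀ + c·z₀ - d| / √(a² + b² + c²)
  = |1·(-4) + 1·(-4) + 0·3 - (-3)| / √(1² + 1² + 0²)
  = |-4 - 4 + 0 + 3| / √(1 + 1 + 0)
  = |-5| / √2
  = 5 / 1.414
  ≈ 3.536

3.536


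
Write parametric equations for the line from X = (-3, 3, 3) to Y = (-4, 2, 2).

Direction vector d = Y - X = (-4 + 3, 2 - 3, 2 - 3) = (-1, -1, -1)
Parametric form r = X + t·d:
x = -3 - t, y = 3 - t, z = 3 - t

x = -3 - t, y = 3 - t, z = 3 - t


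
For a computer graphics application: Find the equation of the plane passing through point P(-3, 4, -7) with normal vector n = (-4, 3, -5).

The plane through P with normal n = (a, b, c) satisfies n·(r - P) = 0,
i.e. ax + by + cz = a·x₀ + b·y₀ + c·z₀.
d = (-4)·(-3) + 3·4 + (-5)·(-7)
  = 12 + 12 + 35
  = 59
Equation: -4x + 3y - 5z = 59

-4x + 3y - 5z = 59


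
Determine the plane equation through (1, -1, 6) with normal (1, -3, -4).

The plane through P with normal n = (a, b, c) satisfies n·(r - P) = 0,
i.e. ax + by + cz = a·x₀ + b·y₀ + c·z₀.
d = 1·1 + (-3)·(-1) + (-4)·6
  = 1 + 3 - 24
  = -20
Equation: x - 3y - 4z = -20

x - 3y - 4z = -20


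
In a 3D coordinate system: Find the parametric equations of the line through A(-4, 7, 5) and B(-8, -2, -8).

Direction vector d = B - A = (-8 + 4, -2 - 7, -8 - 5) = (-4, -9, -13)
Parametric form r = A + t·d:
x = -4 - 4t, y = 7 - 9t, z = 5 - 13t

x = -4 - 4t, y = 7 - 9t, z = 5 - 13t


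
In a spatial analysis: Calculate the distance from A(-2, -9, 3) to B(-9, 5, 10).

d = √[(x₂-x₁)² + (y₂-y₁)² + (z₂-z₁)²]
  = √[(-7)² + 14² + 7²]
  = √[49 + 196 + 49]
  = √294
  ≈ 17.15

17.15


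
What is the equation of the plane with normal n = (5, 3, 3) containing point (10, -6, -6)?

The plane through P with normal n = (a, b, c) satisfies n·(r - P) = 0,
i.e. ax + by + cz = a·x₀ + b·y₀ + c·z₀.
d = 5·10 + 3·(-6) + 3·(-6)
  = 50 - 18 - 18
  = 14
Equation: 5x + 3y + 3z = 14

5x + 3y + 3z = 14


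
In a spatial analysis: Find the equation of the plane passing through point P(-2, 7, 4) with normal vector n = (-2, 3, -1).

The plane through P with normal n = (a, b, c) satisfies n·(r - P) = 0,
i.e. ax + by + cz = a·x₀ + b·y₀ + c·z₀.
d = (-2)·(-2) + 3·7 + (-1)·4
  = 4 + 21 - 4
  = 21
Equation: -2x + 3y - z = 21

-2x + 3y - z = 21


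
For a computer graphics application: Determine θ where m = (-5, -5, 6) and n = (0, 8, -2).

m·n = (-5)·0 + (-5)·8 + 6·(-2) = 0 - 40 - 12 = -52
|m| = √((-5)² + (-5)² + 6²) = √86 ≈ 9.274
|n| = √(0² + 8² + (-2)²) = √68 ≈ 8.246
cos θ = (m·n)/(|m||n|) = -52/(9.274·8.246) ≈ -0.68
θ = arccos(-0.68) ≈ 132.8°

132.8°


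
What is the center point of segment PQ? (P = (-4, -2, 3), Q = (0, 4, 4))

M = ((x₁+x₂)/2, (y₁+y₂)/2, (z₁+z₂)/2)
  = ((-4 + 0)/2, (-2 + 4)/2, (3 + 4)/2)
  = (-4/2, 2/2, 7/2)
  = (-2, 1, 3.5)

(-2, 1, 3.5)


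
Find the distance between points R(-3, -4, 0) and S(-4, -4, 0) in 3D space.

d = √[(x₂-x₁)² + (y₂-y₁)² + (z₂-z₁)²]
  = √[(-1)² + 0² + 0²]
  = √[1 + 0 + 0]
  = √1
  ≈ 1

1


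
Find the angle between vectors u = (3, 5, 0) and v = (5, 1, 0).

u·v = 3·5 + 5·1 + 0·0 = 15 + 5 + 0 = 20
|u| = √(3² + 5² + 0²) = √34 ≈ 5.831
|v| = √(5² + 1² + 0²) = √26 ≈ 5.099
cos θ = (u·v)/(|u||v|) = 20/(5.831·5.099) ≈ 0.6727
θ = arccos(0.6727) ≈ 47.73°

47.73°


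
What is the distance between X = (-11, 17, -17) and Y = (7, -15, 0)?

d = √[(x₂-x₁)² + (y₂-y₁)² + (z₂-z₁)²]
  = √[18² + (-32)² + 17²]
  = √[324 + 1024 + 289]
  = √1637
  ≈ 40.46

40.46


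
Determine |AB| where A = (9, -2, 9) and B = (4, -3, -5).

d = √[(x₂-x₁)² + (y₂-y₁)² + (z₂-z₁)²]
  = √[(-5)² + (-1)² + (-14)²]
  = √[25 + 1 + 196]
  = √222
  ≈ 14.9

14.9


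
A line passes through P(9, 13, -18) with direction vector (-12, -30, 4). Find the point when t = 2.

P(t) = P + t·d
  = (9 + (-12)·2, 13 + (-30)·2, -18 + 4·2)
  = (9 - 24, 13 - 60, -18 + 8)
  = (-15, -47, -10)

(-15, -47, -10)


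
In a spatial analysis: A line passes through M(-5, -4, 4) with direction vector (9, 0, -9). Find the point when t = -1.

P(t) = M + t·d
  = (-5 + 9·(-1), -4 + 0·(-1), 4 + (-9)·(-1))
  = (-5 - 9, -4 + 0, 4 + 9)
  = (-14, -4, 13)

(-14, -4, 13)


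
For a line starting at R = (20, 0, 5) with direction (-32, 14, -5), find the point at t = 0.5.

P(t) = R + t·d
  = (20 + (-32)·0.5, 0 + 14·0.5, 5 + (-5)·0.5)
  = (20 - 16, 0 + 7, 5 - 2.5)
  = (4, 7, 2.5)

(4, 7, 2.5)


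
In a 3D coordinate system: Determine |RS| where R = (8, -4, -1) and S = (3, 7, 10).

d = √[(x₂-x₁)² + (y₂-y₁)² + (z₂-z₁)²]
  = √[(-5)² + 11² + 11²]
  = √[25 + 121 + 121]
  = √267
  ≈ 16.34

16.34


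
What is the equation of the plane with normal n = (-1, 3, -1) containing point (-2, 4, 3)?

The plane through P with normal n = (a, b, c) satisfies n·(r - P) = 0,
i.e. ax + by + cz = a·x₀ + b·y₀ + c·z₀.
d = (-1)·(-2) + 3·4 + (-1)·3
  = 2 + 12 - 3
  = 11
Equation: -x + 3y - z = 11

-x + 3y - z = 11


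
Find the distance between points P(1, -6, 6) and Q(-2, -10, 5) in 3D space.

d = √[(x₂-x₁)² + (y₂-y₁)² + (z₂-z₁)²]
  = √[(-3)² + (-4)² + (-1)²]
  = √[9 + 16 + 1]
  = √26
  ≈ 5.099

5.099


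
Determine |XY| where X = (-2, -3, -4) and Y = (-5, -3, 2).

d = √[(x₂-x₁)² + (y₂-y₁)² + (z₂-z₁)²]
  = √[(-3)² + 0² + 6²]
  = √[9 + 0 + 36]
  = √45
  ≈ 6.708

6.708


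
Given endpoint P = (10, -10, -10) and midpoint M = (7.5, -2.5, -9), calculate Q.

Q = 2M - P
  = (2·7.5 - 10, 2·(-2.5) - (-10), 2·(-9) - (-10))
  = (15 - 10, -5 + 10, -18 + 10)
  = (5, 5, -8)

(5, 5, -8)


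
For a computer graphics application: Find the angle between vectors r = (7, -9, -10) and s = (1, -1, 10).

r·s = 7·1 + (-9)·(-1) + (-10)·10 = 7 + 9 - 100 = -84
|r| = √(7² + (-9)² + (-10)²) = √230 ≈ 15.17
|s| = √(1² + (-1)² + 10²) = √102 ≈ 10.1
cos θ = (r·s)/(|r||s|) = -84/(15.17·10.1) ≈ -0.5484
θ = arccos(-0.5484) ≈ 123.3°

123.3°


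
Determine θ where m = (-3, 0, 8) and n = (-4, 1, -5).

m·n = (-3)·(-4) + 0·1 + 8·(-5) = 12 + 0 - 40 = -28
|m| = √((-3)² + 0² + 8²) = √73 ≈ 8.544
|n| = √((-4)² + 1² + (-5)²) = √42 ≈ 6.481
cos θ = (m·n)/(|m||n|) = -28/(8.544·6.481) ≈ -0.5057
θ = arccos(-0.5057) ≈ 120.4°

120.4°


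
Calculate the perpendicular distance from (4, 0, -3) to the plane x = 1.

distance = |a·x₀ + b·y₀ + c·z₀ - d| / √(a² + b² + c²)
  = |1·4 + 0·0 + 0·(-3) - 1| / √(1² + 0² + 0²)
  = |4 + 0 + 0 - 1| / √(1 + 0 + 0)
  = |3| / √1
  = 3 / 1
  ≈ 3

3


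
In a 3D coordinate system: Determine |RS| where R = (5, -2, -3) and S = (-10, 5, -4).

d = √[(x₂-x₁)² + (y₂-y₁)² + (z₂-z₁)²]
  = √[(-15)² + 7² + (-1)²]
  = √[225 + 49 + 1]
  = √275
  ≈ 16.58

16.58


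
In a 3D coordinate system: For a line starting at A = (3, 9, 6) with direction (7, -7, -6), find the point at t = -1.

P(t) = A + t·d
  = (3 + 7·(-1), 9 + (-7)·(-1), 6 + (-6)·(-1))
  = (3 - 7, 9 + 7, 6 + 6)
  = (-4, 16, 12)

(-4, 16, 12)


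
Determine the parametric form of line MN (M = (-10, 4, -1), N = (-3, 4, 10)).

Direction vector d = N - M = (-3 + 10, 4 - 4, 10 + 1) = (7, 0, 11)
Parametric form r = M + t·d:
x = -10 + 7t, y = 4, z = -1 + 11t

x = -10 + 7t, y = 4, z = -1 + 11t


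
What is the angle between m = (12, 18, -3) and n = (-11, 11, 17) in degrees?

m·n = 12·(-11) + 18·11 + (-3)·17 = -132 + 198 - 51 = 15
|m| = √(12² + 18² + (-3)²) = √477 ≈ 21.84
|n| = √((-11)² + 11² + 17²) = √531 ≈ 23.04
cos θ = (m·n)/(|m||n|) = 15/(21.84·23.04) ≈ 0.0298
θ = arccos(0.0298) ≈ 88.29°

88.29°


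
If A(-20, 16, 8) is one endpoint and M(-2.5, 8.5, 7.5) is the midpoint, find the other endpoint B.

B = 2M - A
  = (2·(-2.5) - (-20), 2·8.5 - 16, 2·7.5 - 8)
  = (-5 + 20, 17 - 16, 15 - 8)
  = (15, 1, 7)

(15, 1, 7)


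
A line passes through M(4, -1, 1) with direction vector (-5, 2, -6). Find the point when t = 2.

P(t) = M + t·d
  = (4 + (-5)·2, -1 + 2·2, 1 + (-6)·2)
  = (4 - 10, -1 + 4, 1 - 12)
  = (-6, 3, -11)

(-6, 3, -11)


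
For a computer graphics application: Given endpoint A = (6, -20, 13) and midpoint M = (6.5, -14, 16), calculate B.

B = 2M - A
  = (2·6.5 - 6, 2·(-14) - (-20), 2·16 - 13)
  = (13 - 6, -28 + 20, 32 - 13)
  = (7, -8, 19)

(7, -8, 19)


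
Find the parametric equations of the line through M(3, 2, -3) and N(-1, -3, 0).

Direction vector d = N - M = (-1 - 3, -3 - 2, 0 + 3) = (-4, -5, 3)
Parametric form r = M + t·d:
x = 3 - 4t, y = 2 - 5t, z = -3 + 3t

x = 3 - 4t, y = 2 - 5t, z = -3 + 3t


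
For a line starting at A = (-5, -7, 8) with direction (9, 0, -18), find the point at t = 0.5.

P(t) = A + t·d
  = (-5 + 9·0.5, -7 + 0·0.5, 8 + (-18)·0.5)
  = (-5 + 4.5, -7 + 0, 8 - 9)
  = (-0.5, -7, -1)

(-0.5, -7, -1)


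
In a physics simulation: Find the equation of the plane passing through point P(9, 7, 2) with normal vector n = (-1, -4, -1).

The plane through P with normal n = (a, b, c) satisfies n·(r - P) = 0,
i.e. ax + by + cz = a·x₀ + b·y₀ + c·z₀.
d = (-1)·9 + (-4)·7 + (-1)·2
  = -9 - 28 - 2
  = -39
Equation: -x - 4y - z = -39

-x - 4y - z = -39


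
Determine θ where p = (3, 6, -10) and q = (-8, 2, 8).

p·q = 3·(-8) + 6·2 + (-10)·8 = -24 + 12 - 80 = -92
|p| = √(3² + 6² + (-10)²) = √145 ≈ 12.04
|q| = √((-8)² + 2² + 8²) = √132 ≈ 11.49
cos θ = (p·q)/(|p||q|) = -92/(12.04·11.49) ≈ -0.665
θ = arccos(-0.665) ≈ 131.7°

131.7°


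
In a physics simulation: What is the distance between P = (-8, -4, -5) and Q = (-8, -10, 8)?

d = √[(x₂-x₁)² + (y₂-y₁)² + (z₂-z₁)²]
  = √[0² + (-6)² + 13²]
  = √[0 + 36 + 169]
  = √205
  ≈ 14.32

14.32


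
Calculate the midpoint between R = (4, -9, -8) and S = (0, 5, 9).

M = ((x₁+x₂)/2, (y₁+y₂)/2, (z₁+z₂)/2)
  = ((4 + 0)/2, (-9 + 5)/2, (-8 + 9)/2)
  = (4/2, -4/2, 1/2)
  = (2, -2, 0.5)

(2, -2, 0.5)


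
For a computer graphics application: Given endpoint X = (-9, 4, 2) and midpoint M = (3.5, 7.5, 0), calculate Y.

Y = 2M - X
  = (2·3.5 - (-9), 2·7.5 - 4, 2·0 - 2)
  = (7 + 9, 15 - 4, 0 - 2)
  = (16, 11, -2)

(16, 11, -2)


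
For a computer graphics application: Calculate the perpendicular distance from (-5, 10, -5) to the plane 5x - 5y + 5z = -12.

distance = |a·x₀ + b·y₀ + c·z₀ - d| / √(a² + b² + c²)
  = |5·(-5) + (-5)·10 + 5·(-5) - (-12)| / √(5² + (-5)² + 5²)
  = |-25 - 50 - 25 + 12| / √(25 + 25 + 25)
  = |-88| / √75
  = 88 / 8.66
  ≈ 10.16

10.16


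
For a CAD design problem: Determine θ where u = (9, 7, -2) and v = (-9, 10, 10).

u·v = 9·(-9) + 7·10 + (-2)·10 = -81 + 70 - 20 = -31
|u| = √(9² + 7² + (-2)²) = √134 ≈ 11.58
|v| = √((-9)² + 10² + 10²) = √281 ≈ 16.76
cos θ = (u·v)/(|u||v|) = -31/(11.58·16.76) ≈ -0.1598
θ = arccos(-0.1598) ≈ 99.19°

99.19°


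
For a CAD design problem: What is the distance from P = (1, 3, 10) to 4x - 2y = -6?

distance = |a·x₀ + b·y₀ + c·z₀ - d| / √(a² + b² + c²)
  = |4·1 + (-2)·3 + 0·10 - (-6)| / √(4² + (-2)² + 0²)
  = |4 - 6 + 0 + 6| / √(16 + 4 + 0)
  = |4| / √20
  = 4 / 4.472
  ≈ 0.8944

0.8944


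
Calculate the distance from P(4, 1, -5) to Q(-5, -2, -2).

d = √[(x₂-x₁)² + (y₂-y₁)² + (z₂-z₁)²]
  = √[(-9)² + (-3)² + 3²]
  = √[81 + 9 + 9]
  = √99
  ≈ 9.95

9.95


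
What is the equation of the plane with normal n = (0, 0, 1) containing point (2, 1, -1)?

The plane through P with normal n = (a, b, c) satisfies n·(r - P) = 0,
i.e. ax + by + cz = a·x₀ + b·y₀ + c·z₀.
d = 0·2 + 0·1 + 1·(-1)
  = 0 + 0 - 1
  = -1
Equation: z = -1

z = -1


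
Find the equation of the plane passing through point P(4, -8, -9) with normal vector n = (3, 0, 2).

The plane through P with normal n = (a, b, c) satisfies n·(r - P) = 0,
i.e. ax + by + cz = a·x₀ + b·y₀ + c·z₀.
d = 3·4 + 0·(-8) + 2·(-9)
  = 12 + 0 - 18
  = -6
Equation: 3x + 2z = -6

3x + 2z = -6


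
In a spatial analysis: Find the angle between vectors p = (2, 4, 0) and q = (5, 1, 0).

p·q = 2·5 + 4·1 + 0·0 = 10 + 4 + 0 = 14
|p| = √(2² + 4² + 0²) = √20 ≈ 4.472
|q| = √(5² + 1² + 0²) = √26 ≈ 5.099
cos θ = (p·q)/(|p||q|) = 14/(4.472·5.099) ≈ 0.6139
θ = arccos(0.6139) ≈ 52.13°

52.13°


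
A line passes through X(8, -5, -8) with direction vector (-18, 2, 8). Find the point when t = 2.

P(t) = X + t·d
  = (8 + (-18)·2, -5 + 2·2, -8 + 8·2)
  = (8 - 36, -5 + 4, -8 + 16)
  = (-28, -1, 8)

(-28, -1, 8)


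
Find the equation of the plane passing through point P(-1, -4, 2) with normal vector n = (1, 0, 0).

The plane through P with normal n = (a, b, c) satisfies n·(r - P) = 0,
i.e. ax + by + cz = a·x₀ + b·y₀ + c·z₀.
d = 1·(-1) + 0·(-4) + 0·2
  = -1 + 0 + 0
  = -1
Equation: x = -1

x = -1


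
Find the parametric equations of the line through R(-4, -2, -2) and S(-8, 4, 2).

Direction vector d = S - R = (-8 + 4, 4 + 2, 2 + 2) = (-4, 6, 4)
Parametric form r = R + t·d:
x = -4 - 4t, y = -2 + 6t, z = -2 + 4t

x = -4 - 4t, y = -2 + 6t, z = -2 + 4t


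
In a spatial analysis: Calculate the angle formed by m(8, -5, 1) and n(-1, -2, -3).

m·n = 8·(-1) + (-5)·(-2) + 1·(-3) = -8 + 10 - 3 = -1
|m| = √(8² + (-5)² + 1²) = √90 ≈ 9.487
|n| = √((-1)² + (-2)² + (-3)²) = √14 ≈ 3.742
cos θ = (m·n)/(|m||n|) = -1/(9.487·3.742) ≈ -0.02817
θ = arccos(-0.02817) ≈ 91.61°

91.61°


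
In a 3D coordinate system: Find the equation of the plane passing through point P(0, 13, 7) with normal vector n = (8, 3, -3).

The plane through P with normal n = (a, b, c) satisfies n·(r - P) = 0,
i.e. ax + by + cz = a·x₀ + b·y₀ + c·z₀.
d = 8·0 + 3·13 + (-3)·7
  = 0 + 39 - 21
  = 18
Equation: 8x + 3y - 3z = 18

8x + 3y - 3z = 18


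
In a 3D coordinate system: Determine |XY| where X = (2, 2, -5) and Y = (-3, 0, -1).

d = √[(x₂-x₁)² + (y₂-y₁)² + (z₂-z₁)²]
  = √[(-5)² + (-2)² + 4²]
  = √[25 + 4 + 16]
  = √45
  ≈ 6.708

6.708


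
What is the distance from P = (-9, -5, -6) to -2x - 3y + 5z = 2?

distance = |a·x₀ + b·y₀ + c·z₀ - d| / √(a² + b² + c²)
  = |(-2)·(-9) + (-3)·(-5) + 5·(-6) - 2| / √((-2)² + (-3)² + 5²)
  = |18 + 15 - 30 - 2| / √(4 + 9 + 25)
  = |1| / √38
  = 1 / 6.164
  ≈ 0.1622

0.1622


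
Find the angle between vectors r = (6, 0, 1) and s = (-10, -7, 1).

r·s = 6·(-10) + 0·(-7) + 1·1 = -60 + 0 + 1 = -59
|r| = √(6² + 0² + 1²) = √37 ≈ 6.083
|s| = √((-10)² + (-7)² + 1²) = √150 ≈ 12.25
cos θ = (r·s)/(|r||s|) = -59/(6.083·12.25) ≈ -0.792
θ = arccos(-0.792) ≈ 142.4°

142.4°


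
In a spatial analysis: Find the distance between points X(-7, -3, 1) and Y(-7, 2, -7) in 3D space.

d = √[(x₂-x₁)² + (y₂-y₁)² + (z₂-z₁)²]
  = √[0² + 5² + (-8)²]
  = √[0 + 25 + 64]
  = √89
  ≈ 9.434

9.434


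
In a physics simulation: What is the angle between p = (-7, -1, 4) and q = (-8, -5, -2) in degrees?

p·q = (-7)·(-8) + (-1)·(-5) + 4·(-2) = 56 + 5 - 8 = 53
|p| = √((-7)² + (-1)² + 4²) = √66 ≈ 8.124
|q| = √((-8)² + (-5)² + (-2)²) = √93 ≈ 9.644
cos θ = (p·q)/(|p||q|) = 53/(8.124·9.644) ≈ 0.6765
θ = arccos(0.6765) ≈ 47.43°

47.43°


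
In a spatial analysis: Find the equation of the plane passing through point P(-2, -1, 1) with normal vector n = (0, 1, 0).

The plane through P with normal n = (a, b, c) satisfies n·(r - P) = 0,
i.e. ax + by + cz = a·x₀ + b·y₀ + c·z₀.
d = 0·(-2) + 1·(-1) + 0·1
  = 0 - 1 + 0
  = -1
Equation: y = -1

y = -1


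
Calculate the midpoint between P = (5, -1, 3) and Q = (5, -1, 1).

M = ((x₁+x₂)/2, (y₁+y₂)/2, (z₁+z₂)/2)
  = ((5 + 5)/2, (-1 - 1)/2, (3 + 1)/2)
  = (10/2, -2/2, 4/2)
  = (5, -1, 2)

(5, -1, 2)


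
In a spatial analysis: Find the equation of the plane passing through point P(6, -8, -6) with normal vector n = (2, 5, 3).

The plane through P with normal n = (a, b, c) satisfies n·(r - P) = 0,
i.e. ax + by + cz = a·x₀ + b·y₀ + c·z₀.
d = 2·6 + 5·(-8) + 3·(-6)
  = 12 - 40 - 18
  = -46
Equation: 2x + 5y + 3z = -46

2x + 5y + 3z = -46


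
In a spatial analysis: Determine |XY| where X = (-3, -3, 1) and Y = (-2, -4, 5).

d = √[(x₂-x₁)² + (y₂-y₁)² + (z₂-z₁)²]
  = √[1² + (-1)² + 4²]
  = √[1 + 1 + 16]
  = √18
  ≈ 4.243

4.243


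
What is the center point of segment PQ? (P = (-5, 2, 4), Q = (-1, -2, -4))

M = ((x₁+x₂)/2, (y₁+y₂)/2, (z₁+z₂)/2)
  = ((-5 - 1)/2, (2 - 2)/2, (4 - 4)/2)
  = (-6/2, 0/2, 0/2)
  = (-3, 0, 0)

(-3, 0, 0)


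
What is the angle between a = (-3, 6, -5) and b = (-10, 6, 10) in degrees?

a·b = (-3)·(-10) + 6·6 + (-5)·10 = 30 + 36 - 50 = 16
|a| = √((-3)² + 6² + (-5)²) = √70 ≈ 8.367
|b| = √((-10)² + 6² + 10²) = √236 ≈ 15.36
cos θ = (a·b)/(|a||b|) = 16/(8.367·15.36) ≈ 0.1245
θ = arccos(0.1245) ≈ 82.85°

82.85°


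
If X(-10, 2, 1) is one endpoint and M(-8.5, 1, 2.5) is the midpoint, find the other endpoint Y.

Y = 2M - X
  = (2·(-8.5) - (-10), 2·1 - 2, 2·2.5 - 1)
  = (-17 + 10, 2 - 2, 5 - 1)
  = (-7, 0, 4)

(-7, 0, 4)


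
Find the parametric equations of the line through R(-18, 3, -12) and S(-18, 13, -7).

Direction vector d = S - R = (-18 + 18, 13 - 3, -7 + 12) = (0, 10, 5)
Parametric form r = R + t·d:
x = -18, y = 3 + 10t, z = -12 + 5t

x = -18, y = 3 + 10t, z = -12 + 5t


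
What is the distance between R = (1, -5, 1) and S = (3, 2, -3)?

d = √[(x₂-x₁)² + (y₂-y₁)² + (z₂-z₁)²]
  = √[2² + 7² + (-4)²]
  = √[4 + 49 + 16]
  = √69
  ≈ 8.307

8.307


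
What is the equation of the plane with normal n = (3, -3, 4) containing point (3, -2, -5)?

The plane through P with normal n = (a, b, c) satisfies n·(r - P) = 0,
i.e. ax + by + cz = a·x₀ + b·y₀ + c·z₀.
d = 3·3 + (-3)·(-2) + 4·(-5)
  = 9 + 6 - 20
  = -5
Equation: 3x - 3y + 4z = -5

3x - 3y + 4z = -5


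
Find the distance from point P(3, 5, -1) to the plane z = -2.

distance = |a·x₀ + b·y₀ + c·z₀ - d| / √(a² + b² + c²)
  = |0·3 + 0·5 + 1·(-1) - (-2)| / √(0² + 0² + 1²)
  = |0 + 0 - 1 + 2| / √(0 + 0 + 1)
  = |1| / √1
  = 1 / 1
  ≈ 1

1


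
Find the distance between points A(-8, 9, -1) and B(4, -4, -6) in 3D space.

d = √[(x₂-x₁)² + (y₂-y₁)² + (z₂-z₁)²]
  = √[12² + (-13)² + (-5)²]
  = √[144 + 169 + 25]
  = √338
  ≈ 18.38

18.38


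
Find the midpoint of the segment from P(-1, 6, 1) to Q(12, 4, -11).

M = ((x₁+x₂)/2, (y₁+y₂)/2, (z₁+z₂)/2)
  = ((-1 + 12)/2, (6 + 4)/2, (1 - 11)/2)
  = (11/2, 10/2, -10/2)
  = (5.5, 5, -5)

(5.5, 5, -5)


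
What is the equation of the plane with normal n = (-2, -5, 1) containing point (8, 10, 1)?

The plane through P with normal n = (a, b, c) satisfies n·(r - P) = 0,
i.e. ax + by + cz = a·x₀ + b·y₀ + c·z₀.
d = (-2)·8 + (-5)·10 + 1·1
  = -16 - 50 + 1
  = -65
Equation: -2x - 5y + z = -65

-2x - 5y + z = -65


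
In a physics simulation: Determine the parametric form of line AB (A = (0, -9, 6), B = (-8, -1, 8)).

Direction vector d = B - A = (-8 + 0, -1 + 9, 8 - 6) = (-8, 8, 2)
Parametric form r = A + t·d:
x = 0 - 8t, y = -9 + 8t, z = 6 + 2t

x = 0 - 8t, y = -9 + 8t, z = 6 + 2t


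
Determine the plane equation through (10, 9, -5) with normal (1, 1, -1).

The plane through P with normal n = (a, b, c) satisfies n·(r - P) = 0,
i.e. ax + by + cz = a·x₀ + b·y₀ + c·z₀.
d = 1·10 + 1·9 + (-1)·(-5)
  = 10 + 9 + 5
  = 24
Equation: x + y - z = 24

x + y - z = 24


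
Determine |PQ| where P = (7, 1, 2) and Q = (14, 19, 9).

d = √[(x₂-x₁)² + (y₂-y₁)² + (z₂-z₁)²]
  = √[7² + 18² + 7²]
  = √[49 + 324 + 49]
  = √422
  ≈ 20.54

20.54


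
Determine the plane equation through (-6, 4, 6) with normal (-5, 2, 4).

The plane through P with normal n = (a, b, c) satisfies n·(r - P) = 0,
i.e. ax + by + cz = a·x₀ + b·y₀ + c·z₀.
d = (-5)·(-6) + 2·4 + 4·6
  = 30 + 8 + 24
  = 62
Equation: -5x + 2y + 4z = 62

-5x + 2y + 4z = 62


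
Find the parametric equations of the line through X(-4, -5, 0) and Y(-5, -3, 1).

Direction vector d = Y - X = (-5 + 4, -3 + 5, 1 + 0) = (-1, 2, 1)
Parametric form r = X + t·d:
x = -4 - t, y = -5 + 2t, z = 0 + t

x = -4 - t, y = -5 + 2t, z = 0 + t


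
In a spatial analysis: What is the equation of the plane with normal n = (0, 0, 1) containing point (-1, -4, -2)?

The plane through P with normal n = (a, b, c) satisfies n·(r - P) = 0,
i.e. ax + by + cz = a·x₀ + b·y₀ + c·z₀.
d = 0·(-1) + 0·(-4) + 1·(-2)
  = 0 + 0 - 2
  = -2
Equation: z = -2

z = -2


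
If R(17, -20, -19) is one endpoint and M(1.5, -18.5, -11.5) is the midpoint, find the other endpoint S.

S = 2M - R
  = (2·1.5 - 17, 2·(-18.5) - (-20), 2·(-11.5) - (-19))
  = (3 - 17, -37 + 20, -23 + 19)
  = (-14, -17, -4)

(-14, -17, -4)


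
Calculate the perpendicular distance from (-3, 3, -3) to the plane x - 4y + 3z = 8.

distance = |a·x₀ + b·y₀ + c·z₀ - d| / √(a² + b² + c²)
  = |1·(-3) + (-4)·3 + 3·(-3) - 8| / √(1² + (-4)² + 3²)
  = |-3 - 12 - 9 - 8| / √(1 + 16 + 9)
  = |-32| / √26
  = 32 / 5.099
  ≈ 6.276

6.276


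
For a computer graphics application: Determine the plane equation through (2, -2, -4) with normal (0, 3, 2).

The plane through P with normal n = (a, b, c) satisfies n·(r - P) = 0,
i.e. ax + by + cz = a·x₀ + b·y₀ + c·z₀.
d = 0·2 + 3·(-2) + 2·(-4)
  = 0 - 6 - 8
  = -14
Equation: 3y + 2z = -14

3y + 2z = -14


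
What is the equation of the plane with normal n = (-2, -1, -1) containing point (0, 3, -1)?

The plane through P with normal n = (a, b, c) satisfies n·(r - P) = 0,
i.e. ax + by + cz = a·x₀ + b·y₀ + c·z₀.
d = (-2)·0 + (-1)·3 + (-1)·(-1)
  = 0 - 3 + 1
  = -2
Equation: -2x - y - z = -2

-2x - y - z = -2


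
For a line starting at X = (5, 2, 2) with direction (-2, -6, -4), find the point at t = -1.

P(t) = X + t·d
  = (5 + (-2)·(-1), 2 + (-6)·(-1), 2 + (-4)·(-1))
  = (5 + 2, 2 + 6, 2 + 4)
  = (7, 8, 6)

(7, 8, 6)


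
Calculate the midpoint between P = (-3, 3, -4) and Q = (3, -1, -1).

M = ((x₁+x₂)/2, (y₁+y₂)/2, (z₁+z₂)/2)
  = ((-3 + 3)/2, (3 - 1)/2, (-4 - 1)/2)
  = (0/2, 2/2, -5/2)
  = (0, 1, -2.5)

(0, 1, -2.5)


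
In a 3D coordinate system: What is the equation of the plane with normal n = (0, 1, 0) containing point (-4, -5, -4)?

The plane through P with normal n = (a, b, c) satisfies n·(r - P) = 0,
i.e. ax + by + cz = a·x₀ + b·y₀ + c·z₀.
d = 0·(-4) + 1·(-5) + 0·(-4)
  = 0 - 5 + 0
  = -5
Equation: y = -5

y = -5


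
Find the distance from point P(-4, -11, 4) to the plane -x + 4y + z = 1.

distance = |a·x₀ + b·y₀ + c·z₀ - d| / √(a² + b² + c²)
  = |(-1)·(-4) + 4·(-11) + 1·4 - 1| / √((-1)² + 4² + 1²)
  = |4 - 44 + 4 - 1| / √(1 + 16 + 1)
  = |-37| / √18
  = 37 / 4.243
  ≈ 8.721

8.721


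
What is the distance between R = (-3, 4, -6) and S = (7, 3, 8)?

d = √[(x₂-x₁)² + (y₂-y₁)² + (z₂-z₁)²]
  = √[10² + (-1)² + 14²]
  = √[100 + 1 + 196]
  = √297
  ≈ 17.23

17.23


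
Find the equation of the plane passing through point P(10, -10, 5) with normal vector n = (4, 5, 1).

The plane through P with normal n = (a, b, c) satisfies n·(r - P) = 0,
i.e. ax + by + cz = a·x₀ + b·y₀ + c·z₀.
d = 4·10 + 5·(-10) + 1·5
  = 40 - 50 + 5
  = -5
Equation: 4x + 5y + z = -5

4x + 5y + z = -5


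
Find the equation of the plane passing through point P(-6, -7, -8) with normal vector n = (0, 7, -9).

The plane through P with normal n = (a, b, c) satisfies n·(r - P) = 0,
i.e. ax + by + cz = a·x₀ + b·y₀ + c·z₀.
d = 0·(-6) + 7·(-7) + (-9)·(-8)
  = 0 - 49 + 72
  = 23
Equation: 7y - 9z = 23

7y - 9z = 23


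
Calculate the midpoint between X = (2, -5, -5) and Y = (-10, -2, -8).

M = ((x₁+x₂)/2, (y₁+y₂)/2, (z₁+z₂)/2)
  = ((2 - 10)/2, (-5 - 2)/2, (-5 - 8)/2)
  = (-8/2, -7/2, -13/2)
  = (-4, -3.5, -6.5)

(-4, -3.5, -6.5)


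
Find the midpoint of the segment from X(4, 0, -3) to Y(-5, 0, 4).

M = ((x₁+x₂)/2, (y₁+y₂)/2, (z₁+z₂)/2)
  = ((4 - 5)/2, (0 + 0)/2, (-3 + 4)/2)
  = (-1/2, 0/2, 1/2)
  = (-0.5, 0, 0.5)

(-0.5, 0, 0.5)


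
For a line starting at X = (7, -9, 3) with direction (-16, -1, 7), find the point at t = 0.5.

P(t) = X + t·d
  = (7 + (-16)·0.5, -9 + (-1)·0.5, 3 + 7·0.5)
  = (7 - 8, -9 - 0.5, 3 + 3.5)
  = (-1, -9.5, 6.5)

(-1, -9.5, 6.5)


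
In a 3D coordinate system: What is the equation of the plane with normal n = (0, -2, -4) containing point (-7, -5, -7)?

The plane through P with normal n = (a, b, c) satisfies n·(r - P) = 0,
i.e. ax + by + cz = a·x₀ + b·y₀ + c·z₀.
d = 0·(-7) + (-2)·(-5) + (-4)·(-7)
  = 0 + 10 + 28
  = 38
Equation: -2y - 4z = 38

-2y - 4z = 38


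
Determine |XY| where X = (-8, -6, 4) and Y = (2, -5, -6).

d = √[(x₂-x₁)² + (y₂-y₁)² + (z₂-z₁)²]
  = √[10² + 1² + (-10)²]
  = √[100 + 1 + 100]
  = √201
  ≈ 14.18

14.18


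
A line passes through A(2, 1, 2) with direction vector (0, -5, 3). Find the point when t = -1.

P(t) = A + t·d
  = (2 + 0·(-1), 1 + (-5)·(-1), 2 + 3·(-1))
  = (2 + 0, 1 + 5, 2 - 3)
  = (2, 6, -1)

(2, 6, -1)


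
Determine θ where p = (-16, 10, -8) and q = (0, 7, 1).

p·q = (-16)·0 + 10·7 + (-8)·1 = 0 + 70 - 8 = 62
|p| = √((-16)² + 10² + (-8)²) = √420 ≈ 20.49
|q| = √(0² + 7² + 1²) = √50 ≈ 7.071
cos θ = (p·q)/(|p||q|) = 62/(20.49·7.071) ≈ 0.4278
θ = arccos(0.4278) ≈ 64.67°

64.67°


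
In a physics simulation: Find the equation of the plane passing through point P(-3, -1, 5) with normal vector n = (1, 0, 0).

The plane through P with normal n = (a, b, c) satisfies n·(r - P) = 0,
i.e. ax + by + cz = a·x₀ + b·y₀ + c·z₀.
d = 1·(-3) + 0·(-1) + 0·5
  = -3 + 0 + 0
  = -3
Equation: x = -3

x = -3


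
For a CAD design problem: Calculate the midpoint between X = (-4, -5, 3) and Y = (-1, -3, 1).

M = ((x₁+x₂)/2, (y₁+y₂)/2, (z₁+z₂)/2)
  = ((-4 - 1)/2, (-5 - 3)/2, (3 + 1)/2)
  = (-5/2, -8/2, 4/2)
  = (-2.5, -4, 2)

(-2.5, -4, 2)


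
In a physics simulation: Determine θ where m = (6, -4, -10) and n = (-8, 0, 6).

m·n = 6·(-8) + (-4)·0 + (-10)·6 = -48 + 0 - 60 = -108
|m| = √(6² + (-4)² + (-10)²) = √152 ≈ 12.33
|n| = √((-8)² + 0² + 6²) = √100 ≈ 10
cos θ = (m·n)/(|m||n|) = -108/(12.33·10) ≈ -0.876
θ = arccos(-0.876) ≈ 151.2°

151.2°


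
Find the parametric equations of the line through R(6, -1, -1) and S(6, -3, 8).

Direction vector d = S - R = (6 - 6, -3 + 1, 8 + 1) = (0, -2, 9)
Parametric form r = R + t·d:
x = 6, y = -1 - 2t, z = -1 + 9t

x = 6, y = -1 - 2t, z = -1 + 9t


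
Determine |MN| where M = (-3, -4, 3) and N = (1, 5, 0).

d = √[(x₂-x₁)² + (y₂-y₁)² + (z₂-z₁)²]
  = √[4² + 9² + (-3)²]
  = √[16 + 81 + 9]
  = √106
  ≈ 10.3

10.3


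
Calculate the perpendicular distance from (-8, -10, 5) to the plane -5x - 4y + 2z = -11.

distance = |a·x₀ + b·y₀ + c·z₀ - d| / √(a² + b² + c²)
  = |(-5)·(-8) + (-4)·(-10) + 2·5 - (-11)| / √((-5)² + (-4)² + 2²)
  = |40 + 40 + 10 + 11| / √(25 + 16 + 4)
  = |101| / √45
  = 101 / 6.708
  ≈ 15.06

15.06


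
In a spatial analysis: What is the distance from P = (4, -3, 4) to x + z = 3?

distance = |a·x₀ + b·y₀ + c·z₀ - d| / √(a² + b² + c²)
  = |1·4 + 0·(-3) + 1·4 - 3| / √(1² + 0² + 1²)
  = |4 + 0 + 4 - 3| / √(1 + 0 + 1)
  = |5| / √2
  = 5 / 1.414
  ≈ 3.536

3.536


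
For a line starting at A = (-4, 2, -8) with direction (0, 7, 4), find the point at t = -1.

P(t) = A + t·d
  = (-4 + 0·(-1), 2 + 7·(-1), -8 + 4·(-1))
  = (-4 + 0, 2 - 7, -8 - 4)
  = (-4, -5, -12)

(-4, -5, -12)


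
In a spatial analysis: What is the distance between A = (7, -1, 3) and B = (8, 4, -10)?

d = √[(x₂-x₁)² + (y₂-y₁)² + (z₂-z₁)²]
  = √[1² + 5² + (-13)²]
  = √[1 + 25 + 169]
  = √195
  ≈ 13.96

13.96


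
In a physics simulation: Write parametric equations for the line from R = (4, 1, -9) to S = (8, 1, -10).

Direction vector d = S - R = (8 - 4, 1 - 1, -10 + 9) = (4, 0, -1)
Parametric form r = R + t·d:
x = 4 + 4t, y = 1, z = -9 - t

x = 4 + 4t, y = 1, z = -9 - t


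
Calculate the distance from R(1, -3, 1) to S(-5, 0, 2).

d = √[(x₂-x₁)² + (y₂-y₁)² + (z₂-z₁)²]
  = √[(-6)² + 3² + 1²]
  = √[36 + 9 + 1]
  = √46
  ≈ 6.782

6.782


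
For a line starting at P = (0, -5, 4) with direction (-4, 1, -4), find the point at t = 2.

P(t) = P + t·d
  = (0 + (-4)·2, -5 + 1·2, 4 + (-4)·2)
  = (0 - 8, -5 + 2, 4 - 8)
  = (-8, -3, -4)

(-8, -3, -4)


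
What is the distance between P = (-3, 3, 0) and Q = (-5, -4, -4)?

d = √[(x₂-x₁)² + (y₂-y₁)² + (z₂-z₁)²]
  = √[(-2)² + (-7)² + (-4)²]
  = √[4 + 49 + 16]
  = √69
  ≈ 8.307

8.307


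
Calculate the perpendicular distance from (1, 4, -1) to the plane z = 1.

distance = |a·x₀ + b·y₀ + c·z₀ - d| / √(a² + b² + c²)
  = |0·1 + 0·4 + 1·(-1) - 1| / √(0² + 0² + 1²)
  = |0 + 0 - 1 - 1| / √(0 + 0 + 1)
  = |-2| / √1
  = 2 / 1
  ≈ 2

2


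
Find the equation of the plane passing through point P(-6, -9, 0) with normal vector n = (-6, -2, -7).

The plane through P with normal n = (a, b, c) satisfies n·(r - P) = 0,
i.e. ax + by + cz = a·x₀ + b·y₀ + c·z₀.
d = (-6)·(-6) + (-2)·(-9) + (-7)·0
  = 36 + 18 + 0
  = 54
Equation: -6x - 2y - 7z = 54

-6x - 2y - 7z = 54


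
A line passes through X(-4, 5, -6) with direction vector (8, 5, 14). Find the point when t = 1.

P(t) = X + t·d
  = (-4 + 8·1, 5 + 5·1, -6 + 14·1)
  = (-4 + 8, 5 + 5, -6 + 14)
  = (4, 10, 8)

(4, 10, 8)


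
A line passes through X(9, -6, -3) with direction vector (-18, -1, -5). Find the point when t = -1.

P(t) = X + t·d
  = (9 + (-18)·(-1), -6 + (-1)·(-1), -3 + (-5)·(-1))
  = (9 + 18, -6 + 1, -3 + 5)
  = (27, -5, 2)

(27, -5, 2)


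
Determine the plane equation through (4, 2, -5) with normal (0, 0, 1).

The plane through P with normal n = (a, b, c) satisfies n·(r - P) = 0,
i.e. ax + by + cz = a·x₀ + b·y₀ + c·z₀.
d = 0·4 + 0·2 + 1·(-5)
  = 0 + 0 - 5
  = -5
Equation: z = -5

z = -5


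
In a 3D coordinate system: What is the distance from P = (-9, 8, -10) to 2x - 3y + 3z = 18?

distance = |a·x₀ + b·y₀ + c·z₀ - d| / √(a² + b² + c²)
  = |2·(-9) + (-3)·8 + 3·(-10) - 18| / √(2² + (-3)² + 3²)
  = |-18 - 24 - 30 - 18| / √(4 + 9 + 9)
  = |-90| / √22
  = 90 / 4.69
  ≈ 19.19

19.19


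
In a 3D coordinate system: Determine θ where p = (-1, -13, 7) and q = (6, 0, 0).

p·q = (-1)·6 + (-13)·0 + 7·0 = -6 + 0 + 0 = -6
|p| = √((-1)² + (-13)² + 7²) = √219 ≈ 14.8
|q| = √(6² + 0² + 0²) = √36 ≈ 6
cos θ = (p·q)/(|p||q|) = -6/(14.8·6) ≈ -0.06757
θ = arccos(-0.06757) ≈ 93.87°

93.87°


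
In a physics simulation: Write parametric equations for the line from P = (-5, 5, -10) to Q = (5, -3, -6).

Direction vector d = Q - P = (5 + 5, -3 - 5, -6 + 10) = (10, -8, 4)
Parametric form r = P + t·d:
x = -5 + 10t, y = 5 - 8t, z = -10 + 4t

x = -5 + 10t, y = 5 - 8t, z = -10 + 4t


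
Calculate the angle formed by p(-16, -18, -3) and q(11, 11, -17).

p·q = (-16)·11 + (-18)·11 + (-3)·(-17) = -176 - 198 + 51 = -323
|p| = √((-16)² + (-18)² + (-3)²) = √589 ≈ 24.27
|q| = √(11² + 11² + (-17)²) = √531 ≈ 23.04
cos θ = (p·q)/(|p||q|) = -323/(24.27·23.04) ≈ -0.5776
θ = arccos(-0.5776) ≈ 125.3°

125.3°


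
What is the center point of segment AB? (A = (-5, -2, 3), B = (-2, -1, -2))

M = ((x₁+x₂)/2, (y₁+y₂)/2, (z₁+z₂)/2)
  = ((-5 - 2)/2, (-2 - 1)/2, (3 - 2)/2)
  = (-7/2, -3/2, 1/2)
  = (-3.5, -1.5, 0.5)

(-3.5, -1.5, 0.5)


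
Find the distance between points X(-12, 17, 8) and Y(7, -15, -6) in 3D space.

d = √[(x₂-x₁)² + (y₂-y₁)² + (z₂-z₁)²]
  = √[19² + (-32)² + (-14)²]
  = √[361 + 1024 + 196]
  = √1581
  ≈ 39.76

39.76


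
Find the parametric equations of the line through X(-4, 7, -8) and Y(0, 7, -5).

Direction vector d = Y - X = (0 + 4, 7 - 7, -5 + 8) = (4, 0, 3)
Parametric form r = X + t·d:
x = -4 + 4t, y = 7, z = -8 + 3t

x = -4 + 4t, y = 7, z = -8 + 3t


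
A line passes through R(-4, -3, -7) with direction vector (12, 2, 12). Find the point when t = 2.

P(t) = R + t·d
  = (-4 + 12·2, -3 + 2·2, -7 + 12·2)
  = (-4 + 24, -3 + 4, -7 + 24)
  = (20, 1, 17)

(20, 1, 17)


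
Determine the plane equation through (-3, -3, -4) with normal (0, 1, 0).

The plane through P with normal n = (a, b, c) satisfies n·(r - P) = 0,
i.e. ax + by + cz = a·x₀ + b·y₀ + c·z₀.
d = 0·(-3) + 1·(-3) + 0·(-4)
  = 0 - 3 + 0
  = -3
Equation: y = -3

y = -3


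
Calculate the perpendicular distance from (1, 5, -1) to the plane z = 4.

distance = |a·x₀ + b·y₀ + c·z₀ - d| / √(a² + b² + c²)
  = |0·1 + 0·5 + 1·(-1) - 4| / √(0² + 0² + 1²)
  = |0 + 0 - 1 - 4| / √(0 + 0 + 1)
  = |-5| / √1
  = 5 / 1
  ≈ 5

5


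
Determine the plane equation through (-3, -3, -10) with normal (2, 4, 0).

The plane through P with normal n = (a, b, c) satisfies n·(r - P) = 0,
i.e. ax + by + cz = a·x₀ + b·y₀ + c·z₀.
d = 2·(-3) + 4·(-3) + 0·(-10)
  = -6 - 12 + 0
  = -18
Equation: 2x + 4y = -18

2x + 4y = -18


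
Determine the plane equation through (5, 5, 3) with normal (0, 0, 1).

The plane through P with normal n = (a, b, c) satisfies n·(r - P) = 0,
i.e. ax + by + cz = a·x₀ + b·y₀ + c·z₀.
d = 0·5 + 0·5 + 1·3
  = 0 + 0 + 3
  = 3
Equation: z = 3

z = 3


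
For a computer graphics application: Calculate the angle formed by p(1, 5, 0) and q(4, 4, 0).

p·q = 1·4 + 5·4 + 0·0 = 4 + 20 + 0 = 24
|p| = √(1² + 5² + 0²) = √26 ≈ 5.099
|q| = √(4² + 4² + 0²) = √32 ≈ 5.657
cos θ = (p·q)/(|p||q|) = 24/(5.099·5.657) ≈ 0.8321
θ = arccos(0.8321) ≈ 33.69°

33.69°


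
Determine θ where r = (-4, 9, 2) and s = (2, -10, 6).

r·s = (-4)·2 + 9·(-10) + 2·6 = -8 - 90 + 12 = -86
|r| = √((-4)² + 9² + 2²) = √101 ≈ 10.05
|s| = √(2² + (-10)² + 6²) = √140 ≈ 11.83
cos θ = (r·s)/(|r||s|) = -86/(10.05·11.83) ≈ -0.7232
θ = arccos(-0.7232) ≈ 136.3°

136.3°
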